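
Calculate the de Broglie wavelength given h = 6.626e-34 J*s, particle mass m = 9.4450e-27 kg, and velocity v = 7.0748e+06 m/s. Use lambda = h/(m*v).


lambda = h / (m * v)
= 6.626e-34 / (9.4450e-27 * 7.0748e+06)
= 6.626e-34 / 6.6821e-20
= 9.9160e-15 m

9.9160e-15


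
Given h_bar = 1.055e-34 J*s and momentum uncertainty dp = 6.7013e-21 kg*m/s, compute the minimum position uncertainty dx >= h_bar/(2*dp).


dx = h_bar / (2 * dp)
= 1.055e-34 / (2 * 6.7013e-21)
= 1.055e-34 / 1.3403e-20
= 7.8716e-15 m

7.8716e-15


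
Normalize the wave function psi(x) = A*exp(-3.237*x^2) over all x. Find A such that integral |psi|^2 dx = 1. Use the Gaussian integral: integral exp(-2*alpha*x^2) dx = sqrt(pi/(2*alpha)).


integral |psi|^2 dx = A^2 * sqrt(pi/(2*alpha)) = 1
A^2 = sqrt(2*alpha/pi)
= sqrt(2 * 3.237 / pi)
= 1.435527
A = sqrt(1.435527)
= 1.1981

1.1981


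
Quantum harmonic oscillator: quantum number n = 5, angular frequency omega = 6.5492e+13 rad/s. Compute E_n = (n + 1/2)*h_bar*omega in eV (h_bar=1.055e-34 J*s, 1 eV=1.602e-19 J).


E = (n + 1/2) * h_bar * omega
= (5 + 0.5) * 1.055e-34 * 6.5492e+13
= 5.5 * 6.9094e-21
= 3.8002e-20 J
= 0.2372 eV

0.2372


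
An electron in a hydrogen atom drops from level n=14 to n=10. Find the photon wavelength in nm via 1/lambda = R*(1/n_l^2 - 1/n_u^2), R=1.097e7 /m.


1/lambda = R * (1/n_l^2 - 1/n_u^2)
= 1.097e7 * (1/10^2 - 1/14^2)
= 1.097e7 * (0.01 - 0.005102)
= 1.097e7 * 0.004898
= 5.3731e+04 /m
lambda = 1 / 5.3731e+04 = 18611.3643 nm

18611.3643


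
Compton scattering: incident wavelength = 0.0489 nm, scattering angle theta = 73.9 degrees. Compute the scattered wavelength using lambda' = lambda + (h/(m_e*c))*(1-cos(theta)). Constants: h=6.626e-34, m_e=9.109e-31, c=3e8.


Compton wavelength: h/(m_e*c) = 2.4247e-12 m
d_lambda = 2.4247e-12 * (1 - cos(73.9 deg))
= 2.4247e-12 * 0.722685
= 1.7523e-12 m = 0.001752 nm
lambda' = 0.0489 + 0.001752
= 0.050652 nm

0.050652


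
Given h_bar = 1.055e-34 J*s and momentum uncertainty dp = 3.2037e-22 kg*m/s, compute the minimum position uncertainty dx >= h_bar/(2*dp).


dx = h_bar / (2 * dp)
= 1.055e-34 / (2 * 3.2037e-22)
= 1.055e-34 / 6.4074e-22
= 1.6465e-13 m

1.6465e-13


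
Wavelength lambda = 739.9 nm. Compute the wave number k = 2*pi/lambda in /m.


k = 2 * pi / lambda
= 6.2832 / (739.9e-9)
= 6.2832 / 7.3990e-07
= 8.4919e+06 /m

8.4919e+06


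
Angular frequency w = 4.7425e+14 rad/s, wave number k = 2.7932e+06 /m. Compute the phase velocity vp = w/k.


vp = w / k
= 4.7425e+14 / 2.7932e+06
= 1.6979e+08 m/s

1.6979e+08


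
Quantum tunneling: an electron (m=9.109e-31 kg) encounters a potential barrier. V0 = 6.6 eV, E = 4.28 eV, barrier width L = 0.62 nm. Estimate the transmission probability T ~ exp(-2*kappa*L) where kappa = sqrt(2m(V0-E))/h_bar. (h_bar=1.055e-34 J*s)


V0 - E = 2.32 eV = 3.7166e-19 J
kappa = sqrt(2 * m * (V0-E)) / h_bar
= sqrt(2 * 9.109e-31 * 3.7166e-19) / 1.055e-34
= 7.7996e+09 /m
2*kappa*L = 2 * 7.7996e+09 * 0.62e-9
= 9.6715
T = exp(-9.6715) = 6.305382e-05

6.305382e-05


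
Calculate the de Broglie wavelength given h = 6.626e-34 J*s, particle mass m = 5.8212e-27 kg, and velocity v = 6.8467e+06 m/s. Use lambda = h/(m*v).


lambda = h / (m * v)
= 6.626e-34 / (5.8212e-27 * 6.8467e+06)
= 6.626e-34 / 3.9856e-20
= 1.6625e-14 m

1.6625e-14


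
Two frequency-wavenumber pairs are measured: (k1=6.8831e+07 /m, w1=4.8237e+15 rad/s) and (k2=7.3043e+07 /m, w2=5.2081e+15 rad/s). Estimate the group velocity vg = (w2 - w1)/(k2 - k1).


vg = (w2 - w1) / (k2 - k1)
= (5.2081e+15 - 4.8237e+15) / (7.3043e+07 - 6.8831e+07)
= 3.8440e+14 / 4.2120e+06
= 9.1263e+07 m/s

9.1263e+07


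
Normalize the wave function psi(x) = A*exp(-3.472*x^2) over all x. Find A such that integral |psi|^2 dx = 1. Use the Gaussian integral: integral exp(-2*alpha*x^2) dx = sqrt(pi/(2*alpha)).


integral |psi|^2 dx = A^2 * sqrt(pi/(2*alpha)) = 1
A^2 = sqrt(2*alpha/pi)
= sqrt(2 * 3.472 / pi)
= 1.486723
A = sqrt(1.486723)
= 1.2193

1.2193


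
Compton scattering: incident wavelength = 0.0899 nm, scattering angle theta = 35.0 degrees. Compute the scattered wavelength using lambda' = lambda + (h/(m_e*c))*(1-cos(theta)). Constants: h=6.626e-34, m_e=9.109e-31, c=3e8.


Compton wavelength: h/(m_e*c) = 2.4247e-12 m
d_lambda = 2.4247e-12 * (1 - cos(35.0 deg))
= 2.4247e-12 * 0.180848
= 4.3850e-13 m = 0.000439 nm
lambda' = 0.0899 + 0.000439
= 0.090339 nm

0.090339


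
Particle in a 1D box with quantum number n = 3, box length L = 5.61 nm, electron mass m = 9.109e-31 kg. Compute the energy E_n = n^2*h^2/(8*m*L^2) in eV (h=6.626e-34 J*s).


E = n^2 * h^2 / (8 * m * L^2)
= 3^2 * (6.626e-34)^2 / (8 * 9.109e-31 * (5.61e-9)^2)
= 9 * 4.3904e-67 / (8 * 9.109e-31 * 3.1472e-17)
= 1.7229e-20 J
= 0.1075 eV

0.1075


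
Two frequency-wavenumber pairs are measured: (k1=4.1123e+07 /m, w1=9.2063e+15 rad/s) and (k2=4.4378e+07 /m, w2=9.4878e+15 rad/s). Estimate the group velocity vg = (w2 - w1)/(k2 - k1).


vg = (w2 - w1) / (k2 - k1)
= (9.4878e+15 - 9.2063e+15) / (4.4378e+07 - 4.1123e+07)
= 2.8150e+14 / 3.2550e+06
= 8.6482e+07 m/s

8.6482e+07


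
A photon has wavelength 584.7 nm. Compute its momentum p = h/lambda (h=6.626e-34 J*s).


p = h / lambda
= 6.626e-34 / (584.7e-9)
= 6.626e-34 / 5.8470e-07
= 1.1332e-27 kg*m/s

1.1332e-27


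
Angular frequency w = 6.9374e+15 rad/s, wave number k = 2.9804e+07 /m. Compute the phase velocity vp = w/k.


vp = w / k
= 6.9374e+15 / 2.9804e+07
= 2.3277e+08 m/s

2.3277e+08


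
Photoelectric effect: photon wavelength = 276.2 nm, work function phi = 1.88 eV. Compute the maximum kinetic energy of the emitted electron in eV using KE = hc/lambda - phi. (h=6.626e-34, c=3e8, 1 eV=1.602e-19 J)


E_photon = hc / lambda
= (6.626e-34)(3e8) / (276.2e-9)
= 7.1970e-19 J
= 4.4925 eV
KE = E_photon - phi
= 4.4925 - 1.88
= 2.6125 eV

2.6125


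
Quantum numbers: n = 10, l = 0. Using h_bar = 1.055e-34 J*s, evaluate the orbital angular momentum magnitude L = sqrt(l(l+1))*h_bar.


L = sqrt(l*(l+1)) * h_bar
= sqrt(0 * 1) * 1.055e-34
= sqrt(0) * 1.055e-34
= 0.0 * 1.055e-34
= 0.0000e+00 J*s

0.0000e+00


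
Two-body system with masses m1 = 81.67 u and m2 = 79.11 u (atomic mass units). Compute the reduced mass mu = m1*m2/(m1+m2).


mu = m1 * m2 / (m1 + m2)
= 81.67 * 79.11 / (81.67 + 79.11)
= 6460.9137 / 160.78
= 40.1848 u

40.1848


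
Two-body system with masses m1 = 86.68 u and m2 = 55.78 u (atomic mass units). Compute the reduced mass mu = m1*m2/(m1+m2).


mu = m1 * m2 / (m1 + m2)
= 86.68 * 55.78 / (86.68 + 55.78)
= 4835.0104 / 142.46
= 33.9394 u

33.9394


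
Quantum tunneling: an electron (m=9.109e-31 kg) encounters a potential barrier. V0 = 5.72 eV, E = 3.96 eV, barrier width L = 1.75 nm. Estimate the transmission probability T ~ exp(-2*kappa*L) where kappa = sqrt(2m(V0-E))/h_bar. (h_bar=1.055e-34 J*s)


V0 - E = 1.76 eV = 2.8195e-19 J
kappa = sqrt(2 * m * (V0-E)) / h_bar
= sqrt(2 * 9.109e-31 * 2.8195e-19) / 1.055e-34
= 6.7934e+09 /m
2*kappa*L = 2 * 6.7934e+09 * 1.75e-9
= 23.7768
T = exp(-23.7768) = 4.719154e-11

4.719154e-11


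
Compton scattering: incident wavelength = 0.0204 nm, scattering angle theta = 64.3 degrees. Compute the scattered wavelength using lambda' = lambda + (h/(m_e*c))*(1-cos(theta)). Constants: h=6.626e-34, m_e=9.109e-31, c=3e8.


Compton wavelength: h/(m_e*c) = 2.4247e-12 m
d_lambda = 2.4247e-12 * (1 - cos(64.3 deg))
= 2.4247e-12 * 0.566341
= 1.3732e-12 m = 0.001373 nm
lambda' = 0.0204 + 0.001373
= 0.021773 nm

0.021773


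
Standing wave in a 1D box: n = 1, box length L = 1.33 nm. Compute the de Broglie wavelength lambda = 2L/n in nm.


lambda = 2L / n
= 2 * 1.33 / 1
= 2.66 / 1
= 2.66 nm

2.66


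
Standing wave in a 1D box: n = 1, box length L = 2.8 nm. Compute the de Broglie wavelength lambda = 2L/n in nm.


lambda = 2L / n
= 2 * 2.8 / 1
= 5.6 / 1
= 5.6 nm

5.6


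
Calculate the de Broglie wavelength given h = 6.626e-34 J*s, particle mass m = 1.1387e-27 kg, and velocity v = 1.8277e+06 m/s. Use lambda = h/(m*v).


lambda = h / (m * v)
= 6.626e-34 / (1.1387e-27 * 1.8277e+06)
= 6.626e-34 / 2.0812e-21
= 3.1837e-13 m

3.1837e-13


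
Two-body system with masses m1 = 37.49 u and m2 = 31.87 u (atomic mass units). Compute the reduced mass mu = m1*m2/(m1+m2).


mu = m1 * m2 / (m1 + m2)
= 37.49 * 31.87 / (37.49 + 31.87)
= 1194.8063 / 69.36
= 17.2262 u

17.2262


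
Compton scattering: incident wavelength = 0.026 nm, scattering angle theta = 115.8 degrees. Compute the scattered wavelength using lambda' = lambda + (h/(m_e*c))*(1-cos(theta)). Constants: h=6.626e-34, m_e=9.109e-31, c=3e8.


Compton wavelength: h/(m_e*c) = 2.4247e-12 m
d_lambda = 2.4247e-12 * (1 - cos(115.8 deg))
= 2.4247e-12 * 1.435231
= 3.4800e-12 m = 0.00348 nm
lambda' = 0.026 + 0.00348
= 0.02948 nm

0.02948


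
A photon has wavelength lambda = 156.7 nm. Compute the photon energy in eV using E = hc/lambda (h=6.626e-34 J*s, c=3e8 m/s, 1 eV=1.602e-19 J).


E = hc / lambda
= (6.626e-34)(3e8) / (156.7e-9)
= 1.9878e-25 / 1.5670e-07
= 1.2685e-18 J
Converting to eV: 1.2685e-18 / 1.602e-19
= 7.9185 eV

7.9185


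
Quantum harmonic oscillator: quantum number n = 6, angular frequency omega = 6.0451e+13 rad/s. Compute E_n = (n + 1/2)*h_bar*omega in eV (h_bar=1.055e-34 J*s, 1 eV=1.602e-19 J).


E = (n + 1/2) * h_bar * omega
= (6 + 0.5) * 1.055e-34 * 6.0451e+13
= 6.5 * 6.3776e-21
= 4.1454e-20 J
= 0.2588 eV

0.2588


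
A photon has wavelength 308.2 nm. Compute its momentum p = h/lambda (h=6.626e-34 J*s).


p = h / lambda
= 6.626e-34 / (308.2e-9)
= 6.626e-34 / 3.0820e-07
= 2.1499e-27 kg*m/s

2.1499e-27


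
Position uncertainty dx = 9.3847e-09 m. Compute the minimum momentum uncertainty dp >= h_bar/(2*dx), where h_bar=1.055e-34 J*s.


dp = h_bar / (2 * dx)
= 1.055e-34 / (2 * 9.3847e-09)
= 1.055e-34 / 1.8769e-08
= 5.6209e-27 kg*m/s

5.6209e-27


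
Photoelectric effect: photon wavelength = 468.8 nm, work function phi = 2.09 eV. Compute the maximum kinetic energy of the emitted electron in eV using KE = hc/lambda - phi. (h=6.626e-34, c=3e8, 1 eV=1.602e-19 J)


E_photon = hc / lambda
= (6.626e-34)(3e8) / (468.8e-9)
= 4.2402e-19 J
= 2.6468 eV
KE = E_photon - phi
= 2.6468 - 2.09
= 0.5568 eV

0.5568


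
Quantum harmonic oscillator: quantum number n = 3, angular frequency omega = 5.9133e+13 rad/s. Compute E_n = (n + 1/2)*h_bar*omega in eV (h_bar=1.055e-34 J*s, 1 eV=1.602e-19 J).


E = (n + 1/2) * h_bar * omega
= (3 + 0.5) * 1.055e-34 * 5.9133e+13
= 3.5 * 6.2385e-21
= 2.1835e-20 J
= 0.1363 eV

0.1363


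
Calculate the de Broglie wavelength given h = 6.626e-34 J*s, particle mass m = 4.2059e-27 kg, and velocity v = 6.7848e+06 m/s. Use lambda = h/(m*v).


lambda = h / (m * v)
= 6.626e-34 / (4.2059e-27 * 6.7848e+06)
= 6.626e-34 / 2.8536e-20
= 2.3220e-14 m

2.3220e-14


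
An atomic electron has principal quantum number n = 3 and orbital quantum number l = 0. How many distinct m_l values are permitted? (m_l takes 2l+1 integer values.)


m_l ranges from -l to +l in integer steps
So m_l goes from -0 to +0
Count = 2l + 1 = 2*0 + 1
= 1

1


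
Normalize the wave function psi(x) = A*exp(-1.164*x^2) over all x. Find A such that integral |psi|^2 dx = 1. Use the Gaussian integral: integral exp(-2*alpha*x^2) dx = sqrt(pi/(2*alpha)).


integral |psi|^2 dx = A^2 * sqrt(pi/(2*alpha)) = 1
A^2 = sqrt(2*alpha/pi)
= sqrt(2 * 1.164 / pi)
= 0.860828
A = sqrt(0.860828)
= 0.9278

0.9278


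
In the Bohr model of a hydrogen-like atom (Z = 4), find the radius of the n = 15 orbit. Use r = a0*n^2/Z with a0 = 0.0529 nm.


r = a0 * n^2 / Z
= 0.0529 * 15^2 / 4
= 0.0529 * 225 / 4
= 2.9756 nm

2.9756


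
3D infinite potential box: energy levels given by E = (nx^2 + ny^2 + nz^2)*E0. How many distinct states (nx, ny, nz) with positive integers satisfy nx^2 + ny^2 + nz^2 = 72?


Enumerate all (nx, ny, nz) with nx^2 + ny^2 + nz^2 = 72:
(2,2,8)
(2,8,2)
(8,2,2)
Total degeneracy = 3

3


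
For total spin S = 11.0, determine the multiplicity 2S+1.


Spin multiplicity = 2S + 1
= 2 * 11.0 + 1
= 22.0 + 1
= 23

23


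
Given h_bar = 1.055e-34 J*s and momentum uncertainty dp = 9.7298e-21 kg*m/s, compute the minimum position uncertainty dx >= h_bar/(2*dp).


dx = h_bar / (2 * dp)
= 1.055e-34 / (2 * 9.7298e-21)
= 1.055e-34 / 1.9460e-20
= 5.4215e-15 m

5.4215e-15


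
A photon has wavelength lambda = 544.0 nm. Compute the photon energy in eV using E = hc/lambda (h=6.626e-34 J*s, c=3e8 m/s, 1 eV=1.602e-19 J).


E = hc / lambda
= (6.626e-34)(3e8) / (544.0e-9)
= 1.9878e-25 / 5.4400e-07
= 3.6540e-19 J
Converting to eV: 3.6540e-19 / 1.602e-19
= 2.2809 eV

2.2809


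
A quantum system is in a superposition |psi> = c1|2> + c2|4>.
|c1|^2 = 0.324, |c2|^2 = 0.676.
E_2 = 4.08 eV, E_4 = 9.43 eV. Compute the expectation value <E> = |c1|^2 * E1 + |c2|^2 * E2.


<E> = |c1|^2 * E1 + |c2|^2 * E2
= 0.324 * 4.08 + 0.676 * 9.43
= 1.3219 + 6.3747
= 7.6966 eV

7.6966


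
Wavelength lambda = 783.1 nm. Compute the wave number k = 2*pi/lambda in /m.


k = 2 * pi / lambda
= 6.2832 / (783.1e-9)
= 6.2832 / 7.8310e-07
= 8.0235e+06 /m

8.0235e+06


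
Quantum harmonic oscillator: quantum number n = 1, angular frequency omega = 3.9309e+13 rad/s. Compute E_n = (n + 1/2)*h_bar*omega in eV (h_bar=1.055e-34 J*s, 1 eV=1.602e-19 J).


E = (n + 1/2) * h_bar * omega
= (1 + 0.5) * 1.055e-34 * 3.9309e+13
= 1.5 * 4.1471e-21
= 6.2206e-21 J
= 0.0388 eV

0.0388


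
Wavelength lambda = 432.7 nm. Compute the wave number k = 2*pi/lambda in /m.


k = 2 * pi / lambda
= 6.2832 / (432.7e-9)
= 6.2832 / 4.3270e-07
= 1.4521e+07 /m

1.4521e+07


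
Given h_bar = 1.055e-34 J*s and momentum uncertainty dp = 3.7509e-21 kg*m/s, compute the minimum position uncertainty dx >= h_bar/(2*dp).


dx = h_bar / (2 * dp)
= 1.055e-34 / (2 * 3.7509e-21)
= 1.055e-34 / 7.5018e-21
= 1.4063e-14 m

1.4063e-14


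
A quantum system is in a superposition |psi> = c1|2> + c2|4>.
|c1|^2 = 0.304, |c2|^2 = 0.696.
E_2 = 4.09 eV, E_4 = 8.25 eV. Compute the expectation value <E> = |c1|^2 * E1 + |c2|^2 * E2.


<E> = |c1|^2 * E1 + |c2|^2 * E2
= 0.304 * 4.09 + 0.696 * 8.25
= 1.2434 + 5.742
= 6.9854 eV

6.9854


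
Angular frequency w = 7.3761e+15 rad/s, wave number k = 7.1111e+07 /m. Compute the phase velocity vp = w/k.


vp = w / k
= 7.3761e+15 / 7.1111e+07
= 1.0373e+08 m/s

1.0373e+08


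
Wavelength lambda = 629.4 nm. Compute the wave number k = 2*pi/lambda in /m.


k = 2 * pi / lambda
= 6.2832 / (629.4e-9)
= 6.2832 / 6.2940e-07
= 9.9828e+06 /m

9.9828e+06


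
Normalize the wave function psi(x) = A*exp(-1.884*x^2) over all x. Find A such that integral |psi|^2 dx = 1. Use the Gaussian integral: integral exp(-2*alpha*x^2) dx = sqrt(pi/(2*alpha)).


integral |psi|^2 dx = A^2 * sqrt(pi/(2*alpha)) = 1
A^2 = sqrt(2*alpha/pi)
= sqrt(2 * 1.884 / pi)
= 1.095167
A = sqrt(1.095167)
= 1.0465

1.0465


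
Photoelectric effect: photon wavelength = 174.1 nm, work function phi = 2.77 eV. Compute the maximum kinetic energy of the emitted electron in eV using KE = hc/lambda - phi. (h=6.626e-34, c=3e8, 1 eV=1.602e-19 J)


E_photon = hc / lambda
= (6.626e-34)(3e8) / (174.1e-9)
= 1.1418e-18 J
= 7.1271 eV
KE = E_photon - phi
= 7.1271 - 2.77
= 4.3571 eV

4.3571


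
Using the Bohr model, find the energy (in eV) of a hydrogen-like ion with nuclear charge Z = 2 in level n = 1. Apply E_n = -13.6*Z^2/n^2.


E_n = -13.6 * Z^2 / n^2
= -13.6 * 2^2 / 1^2
= -13.6 * 4 / 1
= -54.4 eV

-54.4


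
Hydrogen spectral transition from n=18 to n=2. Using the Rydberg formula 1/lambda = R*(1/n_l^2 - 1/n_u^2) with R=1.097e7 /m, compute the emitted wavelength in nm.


1/lambda = R * (1/n_l^2 - 1/n_u^2)
= 1.097e7 * (1/2^2 - 1/18^2)
= 1.097e7 * (0.25 - 0.003086)
= 1.097e7 * 0.246914
= 2.7086e+06 /m
lambda = 1 / 2.7086e+06 = 369.1887 nm

369.1887


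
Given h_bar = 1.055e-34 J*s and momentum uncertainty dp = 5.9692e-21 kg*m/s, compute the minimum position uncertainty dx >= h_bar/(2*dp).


dx = h_bar / (2 * dp)
= 1.055e-34 / (2 * 5.9692e-21)
= 1.055e-34 / 1.1938e-20
= 8.8370e-15 m

8.8370e-15


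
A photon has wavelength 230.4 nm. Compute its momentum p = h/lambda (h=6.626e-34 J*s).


p = h / lambda
= 6.626e-34 / (230.4e-9)
= 6.626e-34 / 2.3040e-07
= 2.8759e-27 kg*m/s

2.8759e-27


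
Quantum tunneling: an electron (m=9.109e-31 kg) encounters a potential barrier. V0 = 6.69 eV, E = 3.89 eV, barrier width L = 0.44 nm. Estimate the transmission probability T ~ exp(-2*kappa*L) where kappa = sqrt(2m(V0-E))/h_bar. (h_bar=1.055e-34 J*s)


V0 - E = 2.8 eV = 4.4856e-19 J
kappa = sqrt(2 * m * (V0-E)) / h_bar
= sqrt(2 * 9.109e-31 * 4.4856e-19) / 1.055e-34
= 8.5686e+09 /m
2*kappa*L = 2 * 8.5686e+09 * 0.44e-9
= 7.5403
T = exp(-7.5403) = 5.312179e-04

5.312179e-04


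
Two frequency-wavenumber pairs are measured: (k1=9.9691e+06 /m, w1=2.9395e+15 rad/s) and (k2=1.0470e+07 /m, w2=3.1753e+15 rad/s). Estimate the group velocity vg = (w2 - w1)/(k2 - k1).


vg = (w2 - w1) / (k2 - k1)
= (3.1753e+15 - 2.9395e+15) / (1.0470e+07 - 9.9691e+06)
= 2.3580e+14 / 5.0090e+05
= 4.7075e+08 m/s

4.7075e+08


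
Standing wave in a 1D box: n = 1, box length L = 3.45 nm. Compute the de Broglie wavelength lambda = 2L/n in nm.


lambda = 2L / n
= 2 * 3.45 / 1
= 6.9 / 1
= 6.9 nm

6.9


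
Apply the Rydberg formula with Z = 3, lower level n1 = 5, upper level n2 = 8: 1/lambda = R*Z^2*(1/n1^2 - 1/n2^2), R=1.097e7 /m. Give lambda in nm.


1/lambda = R * Z^2 * (1/n1^2 - 1/n2^2)
= 1.097e7 * 3^2 * (1/5^2 - 1/8^2)
= 1.097e7 * 9 * (0.04 - 0.015625)
= 2.4065e+06 /m
lambda = 1 / 2.4065e+06
= 415.5337 nm

415.5337


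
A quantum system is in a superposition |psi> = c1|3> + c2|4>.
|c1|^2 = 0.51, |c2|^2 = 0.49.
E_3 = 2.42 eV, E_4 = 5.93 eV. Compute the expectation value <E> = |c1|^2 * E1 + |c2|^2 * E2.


<E> = |c1|^2 * E1 + |c2|^2 * E2
= 0.51 * 2.42 + 0.49 * 5.93
= 1.2342 + 2.9057
= 4.1399 eV

4.1399


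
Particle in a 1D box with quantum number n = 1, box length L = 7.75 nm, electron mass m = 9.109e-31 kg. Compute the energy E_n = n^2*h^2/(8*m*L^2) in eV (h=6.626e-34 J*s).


E = n^2 * h^2 / (8 * m * L^2)
= 1^2 * (6.626e-34)^2 / (8 * 9.109e-31 * (7.75e-9)^2)
= 1 * 4.3904e-67 / (8 * 9.109e-31 * 6.0063e-17)
= 1.0031e-21 J
= 0.0063 eV

0.0063


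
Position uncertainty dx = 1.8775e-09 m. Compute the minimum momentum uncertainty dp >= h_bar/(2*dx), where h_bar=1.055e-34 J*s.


dp = h_bar / (2 * dx)
= 1.055e-34 / (2 * 1.8775e-09)
= 1.055e-34 / 3.7550e-09
= 2.8096e-26 kg*m/s

2.8096e-26


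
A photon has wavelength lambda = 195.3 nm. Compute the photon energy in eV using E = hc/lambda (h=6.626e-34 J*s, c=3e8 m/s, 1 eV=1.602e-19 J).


E = hc / lambda
= (6.626e-34)(3e8) / (195.3e-9)
= 1.9878e-25 / 1.9530e-07
= 1.0178e-18 J
Converting to eV: 1.0178e-18 / 1.602e-19
= 6.3534 eV

6.3534


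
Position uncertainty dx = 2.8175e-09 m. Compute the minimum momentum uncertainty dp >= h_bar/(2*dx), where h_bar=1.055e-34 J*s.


dp = h_bar / (2 * dx)
= 1.055e-34 / (2 * 2.8175e-09)
= 1.055e-34 / 5.6350e-09
= 1.8722e-26 kg*m/s

1.8722e-26


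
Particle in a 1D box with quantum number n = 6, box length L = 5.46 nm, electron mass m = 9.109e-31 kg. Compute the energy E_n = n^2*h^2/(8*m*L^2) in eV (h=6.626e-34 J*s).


E = n^2 * h^2 / (8 * m * L^2)
= 6^2 * (6.626e-34)^2 / (8 * 9.109e-31 * (5.46e-9)^2)
= 36 * 4.3904e-67 / (8 * 9.109e-31 * 2.9812e-17)
= 7.2754e-20 J
= 0.4541 eV

0.4541


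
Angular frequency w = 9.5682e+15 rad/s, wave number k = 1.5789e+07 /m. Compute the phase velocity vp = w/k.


vp = w / k
= 9.5682e+15 / 1.5789e+07
= 6.0600e+08 m/s

6.0600e+08


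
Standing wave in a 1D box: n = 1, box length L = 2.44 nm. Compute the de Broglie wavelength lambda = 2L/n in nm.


lambda = 2L / n
= 2 * 2.44 / 1
= 4.88 / 1
= 4.88 nm

4.88


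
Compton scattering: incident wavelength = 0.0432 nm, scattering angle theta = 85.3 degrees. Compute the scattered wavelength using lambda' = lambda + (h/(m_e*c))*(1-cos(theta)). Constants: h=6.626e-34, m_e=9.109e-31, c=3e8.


Compton wavelength: h/(m_e*c) = 2.4247e-12 m
d_lambda = 2.4247e-12 * (1 - cos(85.3 deg))
= 2.4247e-12 * 0.918061
= 2.2260e-12 m = 0.002226 nm
lambda' = 0.0432 + 0.002226
= 0.045426 nm

0.045426


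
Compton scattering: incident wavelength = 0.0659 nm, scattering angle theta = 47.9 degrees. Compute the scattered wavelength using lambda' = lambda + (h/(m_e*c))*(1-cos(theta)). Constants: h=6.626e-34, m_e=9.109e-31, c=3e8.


Compton wavelength: h/(m_e*c) = 2.4247e-12 m
d_lambda = 2.4247e-12 * (1 - cos(47.9 deg))
= 2.4247e-12 * 0.329573
= 7.9912e-13 m = 0.000799 nm
lambda' = 0.0659 + 0.000799
= 0.066699 nm

0.066699


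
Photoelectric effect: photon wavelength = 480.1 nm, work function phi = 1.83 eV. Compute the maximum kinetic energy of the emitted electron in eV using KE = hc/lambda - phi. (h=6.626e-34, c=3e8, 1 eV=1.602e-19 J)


E_photon = hc / lambda
= (6.626e-34)(3e8) / (480.1e-9)
= 4.1404e-19 J
= 2.5845 eV
KE = E_photon - phi
= 2.5845 - 1.83
= 0.7545 eV

0.7545


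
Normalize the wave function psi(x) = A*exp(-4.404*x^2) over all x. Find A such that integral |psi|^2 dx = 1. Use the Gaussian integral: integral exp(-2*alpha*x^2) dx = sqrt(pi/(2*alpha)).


integral |psi|^2 dx = A^2 * sqrt(pi/(2*alpha)) = 1
A^2 = sqrt(2*alpha/pi)
= sqrt(2 * 4.404 / pi)
= 1.674417
A = sqrt(1.674417)
= 1.294

1.294


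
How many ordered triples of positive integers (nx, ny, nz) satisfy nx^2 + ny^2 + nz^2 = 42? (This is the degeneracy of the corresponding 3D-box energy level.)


Enumerate all (nx, ny, nz) with nx^2 + ny^2 + nz^2 = 42:
(1,4,5)
(1,5,4)
(4,1,5)
(4,5,1)
(5,1,4)
(5,4,1)
Total degeneracy = 6

6


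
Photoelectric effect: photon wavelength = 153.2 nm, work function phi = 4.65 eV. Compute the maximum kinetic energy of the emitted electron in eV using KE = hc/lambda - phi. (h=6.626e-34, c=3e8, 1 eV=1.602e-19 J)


E_photon = hc / lambda
= (6.626e-34)(3e8) / (153.2e-9)
= 1.2975e-18 J
= 8.0994 eV
KE = E_photon - phi
= 8.0994 - 4.65
= 3.4494 eV

3.4494


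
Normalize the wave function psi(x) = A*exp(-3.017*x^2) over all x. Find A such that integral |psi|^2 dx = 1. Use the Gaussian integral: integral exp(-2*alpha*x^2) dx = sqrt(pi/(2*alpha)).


integral |psi|^2 dx = A^2 * sqrt(pi/(2*alpha)) = 1
A^2 = sqrt(2*alpha/pi)
= sqrt(2 * 3.017 / pi)
= 1.385887
A = sqrt(1.385887)
= 1.1772

1.1772


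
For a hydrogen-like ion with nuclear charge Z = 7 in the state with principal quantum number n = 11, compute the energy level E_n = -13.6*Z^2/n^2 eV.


E_n = -13.6 * Z^2 / n^2
= -13.6 * 7^2 / 11^2
= -13.6 * 49 / 121
= -5.5074 eV

-5.5074


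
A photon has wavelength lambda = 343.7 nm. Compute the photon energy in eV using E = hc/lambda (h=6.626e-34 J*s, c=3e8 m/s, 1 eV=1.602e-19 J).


E = hc / lambda
= (6.626e-34)(3e8) / (343.7e-9)
= 1.9878e-25 / 3.4370e-07
= 5.7835e-19 J
Converting to eV: 5.7835e-19 / 1.602e-19
= 3.6102 eV

3.6102


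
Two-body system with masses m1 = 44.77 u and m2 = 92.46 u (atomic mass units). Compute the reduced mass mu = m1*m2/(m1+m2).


mu = m1 * m2 / (m1 + m2)
= 44.77 * 92.46 / (44.77 + 92.46)
= 4139.4342 / 137.23
= 30.1642 u

30.1642


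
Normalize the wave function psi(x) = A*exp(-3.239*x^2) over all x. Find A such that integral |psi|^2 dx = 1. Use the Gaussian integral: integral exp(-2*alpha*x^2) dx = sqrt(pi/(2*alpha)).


integral |psi|^2 dx = A^2 * sqrt(pi/(2*alpha)) = 1
A^2 = sqrt(2*alpha/pi)
= sqrt(2 * 3.239 / pi)
= 1.435971
A = sqrt(1.435971)
= 1.1983

1.1983


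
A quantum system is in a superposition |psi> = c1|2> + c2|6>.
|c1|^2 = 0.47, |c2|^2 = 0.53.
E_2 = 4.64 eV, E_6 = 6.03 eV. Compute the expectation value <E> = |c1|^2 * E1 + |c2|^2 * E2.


<E> = |c1|^2 * E1 + |c2|^2 * E2
= 0.47 * 4.64 + 0.53 * 6.03
= 2.1808 + 3.1959
= 5.3767 eV

5.3767


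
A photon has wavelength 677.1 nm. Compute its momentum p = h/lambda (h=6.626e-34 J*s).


p = h / lambda
= 6.626e-34 / (677.1e-9)
= 6.626e-34 / 6.7710e-07
= 9.7859e-28 kg*m/s

9.7859e-28


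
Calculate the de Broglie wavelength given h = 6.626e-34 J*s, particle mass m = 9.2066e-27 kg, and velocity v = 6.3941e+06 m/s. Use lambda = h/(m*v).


lambda = h / (m * v)
= 6.626e-34 / (9.2066e-27 * 6.3941e+06)
= 6.626e-34 / 5.8868e-20
= 1.1256e-14 m

1.1256e-14


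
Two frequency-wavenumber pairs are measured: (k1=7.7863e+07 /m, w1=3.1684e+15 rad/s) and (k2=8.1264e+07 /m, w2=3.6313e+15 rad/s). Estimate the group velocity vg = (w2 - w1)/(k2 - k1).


vg = (w2 - w1) / (k2 - k1)
= (3.6313e+15 - 3.1684e+15) / (8.1264e+07 - 7.7863e+07)
= 4.6290e+14 / 3.4010e+06
= 1.3611e+08 m/s

1.3611e+08


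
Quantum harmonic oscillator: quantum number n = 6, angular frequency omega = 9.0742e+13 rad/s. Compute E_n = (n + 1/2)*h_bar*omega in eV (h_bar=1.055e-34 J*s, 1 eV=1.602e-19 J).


E = (n + 1/2) * h_bar * omega
= (6 + 0.5) * 1.055e-34 * 9.0742e+13
= 6.5 * 9.5733e-21
= 6.2226e-20 J
= 0.3884 eV

0.3884


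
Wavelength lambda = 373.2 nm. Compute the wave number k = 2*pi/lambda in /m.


k = 2 * pi / lambda
= 6.2832 / (373.2e-9)
= 6.2832 / 3.7320e-07
= 1.6836e+07 /m

1.6836e+07


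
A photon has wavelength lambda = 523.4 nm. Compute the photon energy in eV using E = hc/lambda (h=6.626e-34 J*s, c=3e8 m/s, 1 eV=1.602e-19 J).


E = hc / lambda
= (6.626e-34)(3e8) / (523.4e-9)
= 1.9878e-25 / 5.2340e-07
= 3.7979e-19 J
Converting to eV: 3.7979e-19 / 1.602e-19
= 2.3707 eV

2.3707


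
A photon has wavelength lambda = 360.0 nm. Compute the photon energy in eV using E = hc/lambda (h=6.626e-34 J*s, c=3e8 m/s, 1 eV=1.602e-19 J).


E = hc / lambda
= (6.626e-34)(3e8) / (360.0e-9)
= 1.9878e-25 / 3.6000e-07
= 5.5217e-19 J
Converting to eV: 5.5217e-19 / 1.602e-19
= 3.4467 eV

3.4467


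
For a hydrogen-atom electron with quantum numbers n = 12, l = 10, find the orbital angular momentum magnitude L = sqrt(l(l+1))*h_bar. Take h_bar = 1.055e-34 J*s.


L = sqrt(l*(l+1)) * h_bar
= sqrt(10 * 11) * 1.055e-34
= sqrt(110) * 1.055e-34
= 10.4881 * 1.055e-34
= 1.1065e-33 J*s

1.1065e-33


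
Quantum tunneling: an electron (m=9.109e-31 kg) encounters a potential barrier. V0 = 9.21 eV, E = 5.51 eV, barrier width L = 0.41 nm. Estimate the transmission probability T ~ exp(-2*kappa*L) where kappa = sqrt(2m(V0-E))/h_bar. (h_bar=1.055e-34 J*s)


V0 - E = 3.7 eV = 5.9274e-19 J
kappa = sqrt(2 * m * (V0-E)) / h_bar
= sqrt(2 * 9.109e-31 * 5.9274e-19) / 1.055e-34
= 9.8499e+09 /m
2*kappa*L = 2 * 9.8499e+09 * 0.41e-9
= 8.0769
T = exp(-8.0769) = 3.106374e-04

3.106374e-04


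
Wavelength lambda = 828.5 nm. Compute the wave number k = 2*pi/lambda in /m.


k = 2 * pi / lambda
= 6.2832 / (828.5e-9)
= 6.2832 / 8.2850e-07
= 7.5838e+06 /m

7.5838e+06


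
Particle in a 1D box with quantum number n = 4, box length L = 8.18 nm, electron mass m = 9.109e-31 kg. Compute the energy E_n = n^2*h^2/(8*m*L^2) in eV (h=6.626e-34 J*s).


E = n^2 * h^2 / (8 * m * L^2)
= 4^2 * (6.626e-34)^2 / (8 * 9.109e-31 * (8.18e-9)^2)
= 16 * 4.3904e-67 / (8 * 9.109e-31 * 6.6912e-17)
= 1.4406e-20 J
= 0.0899 eV

0.0899


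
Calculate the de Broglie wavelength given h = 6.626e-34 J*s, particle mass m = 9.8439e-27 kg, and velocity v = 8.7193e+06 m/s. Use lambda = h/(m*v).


lambda = h / (m * v)
= 6.626e-34 / (9.8439e-27 * 8.7193e+06)
= 6.626e-34 / 8.5832e-20
= 7.7197e-15 m

7.7197e-15


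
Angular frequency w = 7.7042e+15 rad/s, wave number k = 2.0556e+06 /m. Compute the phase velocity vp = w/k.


vp = w / k
= 7.7042e+15 / 2.0556e+06
= 3.7479e+09 m/s

3.7479e+09


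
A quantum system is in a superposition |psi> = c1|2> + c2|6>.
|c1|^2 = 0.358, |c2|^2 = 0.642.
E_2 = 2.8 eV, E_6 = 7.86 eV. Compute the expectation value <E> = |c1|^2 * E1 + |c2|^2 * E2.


<E> = |c1|^2 * E1 + |c2|^2 * E2
= 0.358 * 2.8 + 0.642 * 7.86
= 1.0024 + 5.0461
= 6.0485 eV

6.0485


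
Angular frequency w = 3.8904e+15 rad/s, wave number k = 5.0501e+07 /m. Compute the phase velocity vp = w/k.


vp = w / k
= 3.8904e+15 / 5.0501e+07
= 7.7036e+07 m/s

7.7036e+07


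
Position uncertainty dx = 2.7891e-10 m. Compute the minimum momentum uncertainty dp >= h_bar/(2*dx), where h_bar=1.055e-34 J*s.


dp = h_bar / (2 * dx)
= 1.055e-34 / (2 * 2.7891e-10)
= 1.055e-34 / 5.5782e-10
= 1.8913e-25 kg*m/s

1.8913e-25


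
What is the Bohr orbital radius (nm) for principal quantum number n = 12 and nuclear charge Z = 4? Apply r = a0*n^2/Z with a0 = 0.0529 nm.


r = a0 * n^2 / Z
= 0.0529 * 12^2 / 4
= 0.0529 * 144 / 4
= 1.9044 nm

1.9044


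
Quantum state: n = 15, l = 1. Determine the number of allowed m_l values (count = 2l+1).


m_l ranges from -l to +l in integer steps
So m_l goes from -1 to +1
Count = 2l + 1 = 2*1 + 1
= 3

3


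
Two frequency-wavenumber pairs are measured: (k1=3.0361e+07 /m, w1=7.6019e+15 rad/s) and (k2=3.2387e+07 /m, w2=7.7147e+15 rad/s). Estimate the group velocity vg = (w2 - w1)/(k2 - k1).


vg = (w2 - w1) / (k2 - k1)
= (7.7147e+15 - 7.6019e+15) / (3.2387e+07 - 3.0361e+07)
= 1.1280e+14 / 2.0260e+06
= 5.5676e+07 m/s

5.5676e+07


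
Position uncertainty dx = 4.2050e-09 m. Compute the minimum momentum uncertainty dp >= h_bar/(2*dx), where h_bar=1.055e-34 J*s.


dp = h_bar / (2 * dx)
= 1.055e-34 / (2 * 4.2050e-09)
= 1.055e-34 / 8.4100e-09
= 1.2545e-26 kg*m/s

1.2545e-26


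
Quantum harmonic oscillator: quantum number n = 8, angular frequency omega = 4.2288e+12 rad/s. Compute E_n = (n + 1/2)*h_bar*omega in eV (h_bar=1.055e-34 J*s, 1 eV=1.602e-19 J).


E = (n + 1/2) * h_bar * omega
= (8 + 0.5) * 1.055e-34 * 4.2288e+12
= 8.5 * 4.4614e-22
= 3.7922e-21 J
= 0.0237 eV

0.0237


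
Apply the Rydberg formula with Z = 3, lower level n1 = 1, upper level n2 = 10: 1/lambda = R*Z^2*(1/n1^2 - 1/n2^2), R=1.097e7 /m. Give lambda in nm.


1/lambda = R * Z^2 * (1/n1^2 - 1/n2^2)
= 1.097e7 * 3^2 * (1/1^2 - 1/10^2)
= 1.097e7 * 9 * (1.0 - 0.01)
= 9.7743e+07 /m
lambda = 1 / 9.7743e+07
= 10.2309 nm

10.2309


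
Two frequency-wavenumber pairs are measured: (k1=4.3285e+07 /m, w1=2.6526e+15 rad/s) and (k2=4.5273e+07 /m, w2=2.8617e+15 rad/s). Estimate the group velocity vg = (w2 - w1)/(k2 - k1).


vg = (w2 - w1) / (k2 - k1)
= (2.8617e+15 - 2.6526e+15) / (4.5273e+07 - 4.3285e+07)
= 2.0910e+14 / 1.9880e+06
= 1.0518e+08 m/s

1.0518e+08


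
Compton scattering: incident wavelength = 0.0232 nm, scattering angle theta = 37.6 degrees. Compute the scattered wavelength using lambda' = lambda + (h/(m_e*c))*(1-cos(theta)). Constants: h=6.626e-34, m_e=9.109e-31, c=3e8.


Compton wavelength: h/(m_e*c) = 2.4247e-12 m
d_lambda = 2.4247e-12 * (1 - cos(37.6 deg))
= 2.4247e-12 * 0.20771
= 5.0364e-13 m = 0.000504 nm
lambda' = 0.0232 + 0.000504
= 0.023704 nm

0.023704


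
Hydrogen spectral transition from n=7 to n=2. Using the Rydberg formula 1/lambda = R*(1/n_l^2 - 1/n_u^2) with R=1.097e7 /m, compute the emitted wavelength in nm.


1/lambda = R * (1/n_l^2 - 1/n_u^2)
= 1.097e7 * (1/2^2 - 1/7^2)
= 1.097e7 * (0.25 - 0.020408)
= 1.097e7 * 0.229592
= 2.5186e+06 /m
lambda = 1 / 2.5186e+06 = 397.0424 nm

397.0424


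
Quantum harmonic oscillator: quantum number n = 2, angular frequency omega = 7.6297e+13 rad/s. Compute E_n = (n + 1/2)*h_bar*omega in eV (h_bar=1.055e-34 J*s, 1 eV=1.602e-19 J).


E = (n + 1/2) * h_bar * omega
= (2 + 0.5) * 1.055e-34 * 7.6297e+13
= 2.5 * 8.0493e-21
= 2.0123e-20 J
= 0.1256 eV

0.1256


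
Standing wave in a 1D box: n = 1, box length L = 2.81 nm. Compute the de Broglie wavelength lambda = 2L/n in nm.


lambda = 2L / n
= 2 * 2.81 / 1
= 5.62 / 1
= 5.62 nm

5.62


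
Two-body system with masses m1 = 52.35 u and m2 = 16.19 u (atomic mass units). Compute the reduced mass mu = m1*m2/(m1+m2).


mu = m1 * m2 / (m1 + m2)
= 52.35 * 16.19 / (52.35 + 16.19)
= 847.5465 / 68.54
= 12.3657 u

12.3657


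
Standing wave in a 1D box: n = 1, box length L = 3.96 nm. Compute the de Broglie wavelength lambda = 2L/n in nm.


lambda = 2L / n
= 2 * 3.96 / 1
= 7.92 / 1
= 7.92 nm

7.92


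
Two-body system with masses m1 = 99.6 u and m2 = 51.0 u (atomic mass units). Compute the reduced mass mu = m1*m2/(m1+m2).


mu = m1 * m2 / (m1 + m2)
= 99.6 * 51.0 / (99.6 + 51.0)
= 5079.6 / 150.6
= 33.7291 u

33.7291


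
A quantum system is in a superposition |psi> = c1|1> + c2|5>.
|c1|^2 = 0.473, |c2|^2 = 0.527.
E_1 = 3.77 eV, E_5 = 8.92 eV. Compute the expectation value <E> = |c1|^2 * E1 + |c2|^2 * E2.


<E> = |c1|^2 * E1 + |c2|^2 * E2
= 0.473 * 3.77 + 0.527 * 8.92
= 1.7832 + 4.7008
= 6.484 eV

6.484


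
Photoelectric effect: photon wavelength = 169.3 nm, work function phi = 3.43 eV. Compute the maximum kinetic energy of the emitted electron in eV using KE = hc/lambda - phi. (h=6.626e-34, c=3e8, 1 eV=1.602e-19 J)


E_photon = hc / lambda
= (6.626e-34)(3e8) / (169.3e-9)
= 1.1741e-18 J
= 7.3291 eV
KE = E_photon - phi
= 7.3291 - 3.43
= 3.8991 eV

3.8991


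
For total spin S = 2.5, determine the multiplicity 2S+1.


Spin multiplicity = 2S + 1
= 2 * 2.5 + 1
= 5.0 + 1
= 6

6


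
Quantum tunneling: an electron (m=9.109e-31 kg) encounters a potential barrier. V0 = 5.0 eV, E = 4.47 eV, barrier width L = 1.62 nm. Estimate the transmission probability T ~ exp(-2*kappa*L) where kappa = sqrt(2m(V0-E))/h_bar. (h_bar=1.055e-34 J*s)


V0 - E = 0.53 eV = 8.4906e-20 J
kappa = sqrt(2 * m * (V0-E)) / h_bar
= sqrt(2 * 9.109e-31 * 8.4906e-20) / 1.055e-34
= 3.7279e+09 /m
2*kappa*L = 2 * 3.7279e+09 * 1.62e-9
= 12.0785
T = exp(-12.0785) = 5.680481e-06

5.680481e-06


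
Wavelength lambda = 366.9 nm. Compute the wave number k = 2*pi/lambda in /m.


k = 2 * pi / lambda
= 6.2832 / (366.9e-9)
= 6.2832 / 3.6690e-07
= 1.7125e+07 /m

1.7125e+07


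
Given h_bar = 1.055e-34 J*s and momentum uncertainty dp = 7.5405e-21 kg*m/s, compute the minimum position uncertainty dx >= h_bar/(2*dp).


dx = h_bar / (2 * dp)
= 1.055e-34 / (2 * 7.5405e-21)
= 1.055e-34 / 1.5081e-20
= 6.9956e-15 m

6.9956e-15


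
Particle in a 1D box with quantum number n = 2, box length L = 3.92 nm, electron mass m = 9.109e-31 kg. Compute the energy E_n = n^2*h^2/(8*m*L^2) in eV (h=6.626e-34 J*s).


E = n^2 * h^2 / (8 * m * L^2)
= 2^2 * (6.626e-34)^2 / (8 * 9.109e-31 * (3.92e-9)^2)
= 4 * 4.3904e-67 / (8 * 9.109e-31 * 1.5366e-17)
= 1.5683e-20 J
= 0.0979 eV

0.0979


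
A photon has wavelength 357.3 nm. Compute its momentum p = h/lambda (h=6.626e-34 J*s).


p = h / lambda
= 6.626e-34 / (357.3e-9)
= 6.626e-34 / 3.5730e-07
= 1.8545e-27 kg*m/s

1.8545e-27


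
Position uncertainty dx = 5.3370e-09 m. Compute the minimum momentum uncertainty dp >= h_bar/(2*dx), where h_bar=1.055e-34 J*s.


dp = h_bar / (2 * dx)
= 1.055e-34 / (2 * 5.3370e-09)
= 1.055e-34 / 1.0674e-08
= 9.8838e-27 kg*m/s

9.8838e-27


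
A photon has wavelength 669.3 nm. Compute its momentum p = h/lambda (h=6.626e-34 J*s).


p = h / lambda
= 6.626e-34 / (669.3e-9)
= 6.626e-34 / 6.6930e-07
= 9.8999e-28 kg*m/s

9.8999e-28


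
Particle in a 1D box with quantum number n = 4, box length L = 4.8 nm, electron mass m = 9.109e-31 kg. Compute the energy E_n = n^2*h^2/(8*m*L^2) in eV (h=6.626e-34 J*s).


E = n^2 * h^2 / (8 * m * L^2)
= 4^2 * (6.626e-34)^2 / (8 * 9.109e-31 * (4.8e-9)^2)
= 16 * 4.3904e-67 / (8 * 9.109e-31 * 2.3040e-17)
= 4.1839e-20 J
= 0.2612 eV

0.2612


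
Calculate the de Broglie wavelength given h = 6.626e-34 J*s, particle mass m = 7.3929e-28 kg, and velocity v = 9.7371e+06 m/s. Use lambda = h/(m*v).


lambda = h / (m * v)
= 6.626e-34 / (7.3929e-28 * 9.7371e+06)
= 6.626e-34 / 7.1985e-21
= 9.2046e-14 m

9.2046e-14


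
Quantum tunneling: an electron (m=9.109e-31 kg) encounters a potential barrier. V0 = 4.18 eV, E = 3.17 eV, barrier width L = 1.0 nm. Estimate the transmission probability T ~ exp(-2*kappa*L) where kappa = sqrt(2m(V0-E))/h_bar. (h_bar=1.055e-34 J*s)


V0 - E = 1.01 eV = 1.6180e-19 J
kappa = sqrt(2 * m * (V0-E)) / h_bar
= sqrt(2 * 9.109e-31 * 1.6180e-19) / 1.055e-34
= 5.1462e+09 /m
2*kappa*L = 2 * 5.1462e+09 * 1.0e-9
= 10.2925
T = exp(-10.2925) = 3.388713e-05

3.388713e-05


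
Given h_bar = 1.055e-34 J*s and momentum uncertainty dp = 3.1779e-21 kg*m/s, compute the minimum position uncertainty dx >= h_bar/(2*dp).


dx = h_bar / (2 * dp)
= 1.055e-34 / (2 * 3.1779e-21)
= 1.055e-34 / 6.3558e-21
= 1.6599e-14 m

1.6599e-14


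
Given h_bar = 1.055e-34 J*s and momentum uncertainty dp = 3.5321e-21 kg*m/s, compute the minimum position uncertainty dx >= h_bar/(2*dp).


dx = h_bar / (2 * dp)
= 1.055e-34 / (2 * 3.5321e-21)
= 1.055e-34 / 7.0642e-21
= 1.4934e-14 m

1.4934e-14


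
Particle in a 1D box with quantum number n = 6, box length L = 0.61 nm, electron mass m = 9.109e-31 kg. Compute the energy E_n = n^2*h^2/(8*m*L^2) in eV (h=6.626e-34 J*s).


E = n^2 * h^2 / (8 * m * L^2)
= 6^2 * (6.626e-34)^2 / (8 * 9.109e-31 * (0.61e-9)^2)
= 36 * 4.3904e-67 / (8 * 9.109e-31 * 3.7210e-19)
= 5.8289e-18 J
= 36.385 eV

36.385


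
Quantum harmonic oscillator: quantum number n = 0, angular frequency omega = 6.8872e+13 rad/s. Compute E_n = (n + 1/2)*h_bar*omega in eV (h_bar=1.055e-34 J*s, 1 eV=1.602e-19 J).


E = (n + 1/2) * h_bar * omega
= (0 + 0.5) * 1.055e-34 * 6.8872e+13
= 0.5 * 7.2660e-21
= 3.6330e-21 J
= 0.0227 eV

0.0227


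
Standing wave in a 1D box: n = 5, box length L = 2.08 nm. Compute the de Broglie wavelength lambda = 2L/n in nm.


lambda = 2L / n
= 2 * 2.08 / 5
= 4.16 / 5
= 0.832 nm

0.832


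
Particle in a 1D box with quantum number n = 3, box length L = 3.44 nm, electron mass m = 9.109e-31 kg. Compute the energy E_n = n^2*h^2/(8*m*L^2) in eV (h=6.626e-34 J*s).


E = n^2 * h^2 / (8 * m * L^2)
= 3^2 * (6.626e-34)^2 / (8 * 9.109e-31 * (3.44e-9)^2)
= 9 * 4.3904e-67 / (8 * 9.109e-31 * 1.1834e-17)
= 4.5821e-20 J
= 0.286 eV

0.286


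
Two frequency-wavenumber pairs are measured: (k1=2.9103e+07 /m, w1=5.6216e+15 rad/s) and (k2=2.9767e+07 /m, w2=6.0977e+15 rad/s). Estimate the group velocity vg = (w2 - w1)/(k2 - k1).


vg = (w2 - w1) / (k2 - k1)
= (6.0977e+15 - 5.6216e+15) / (2.9767e+07 - 2.9103e+07)
= 4.7610e+14 / 6.6400e+05
= 7.1702e+08 m/s

7.1702e+08


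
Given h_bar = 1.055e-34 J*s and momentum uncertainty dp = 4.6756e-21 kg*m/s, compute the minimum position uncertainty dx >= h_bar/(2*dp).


dx = h_bar / (2 * dp)
= 1.055e-34 / (2 * 4.6756e-21)
= 1.055e-34 / 9.3512e-21
= 1.1282e-14 m

1.1282e-14


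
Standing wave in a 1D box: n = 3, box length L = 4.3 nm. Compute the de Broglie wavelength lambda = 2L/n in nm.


lambda = 2L / n
= 2 * 4.3 / 3
= 8.6 / 3
= 2.8667 nm

2.8667


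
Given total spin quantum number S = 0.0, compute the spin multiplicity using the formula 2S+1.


Spin multiplicity = 2S + 1
= 2 * 0.0 + 1
= 0.0 + 1
= 1

1


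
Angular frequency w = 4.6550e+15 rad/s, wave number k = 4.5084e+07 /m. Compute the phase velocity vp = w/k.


vp = w / k
= 4.6550e+15 / 4.5084e+07
= 1.0325e+08 m/s

1.0325e+08


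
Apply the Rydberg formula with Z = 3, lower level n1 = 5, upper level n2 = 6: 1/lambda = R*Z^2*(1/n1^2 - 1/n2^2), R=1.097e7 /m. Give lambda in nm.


1/lambda = R * Z^2 * (1/n1^2 - 1/n2^2)
= 1.097e7 * 3^2 * (1/5^2 - 1/6^2)
= 1.097e7 * 9 * (0.04 - 0.027778)
= 1.2067e+06 /m
lambda = 1 / 1.2067e+06
= 828.7064 nm

828.7064


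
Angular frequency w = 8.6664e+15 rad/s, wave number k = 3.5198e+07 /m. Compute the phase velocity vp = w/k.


vp = w / k
= 8.6664e+15 / 3.5198e+07
= 2.4622e+08 m/s

2.4622e+08


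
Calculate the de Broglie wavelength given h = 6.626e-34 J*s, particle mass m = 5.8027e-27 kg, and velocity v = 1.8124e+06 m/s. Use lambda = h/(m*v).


lambda = h / (m * v)
= 6.626e-34 / (5.8027e-27 * 1.8124e+06)
= 6.626e-34 / 1.0517e-20
= 6.3004e-14 m

6.3004e-14


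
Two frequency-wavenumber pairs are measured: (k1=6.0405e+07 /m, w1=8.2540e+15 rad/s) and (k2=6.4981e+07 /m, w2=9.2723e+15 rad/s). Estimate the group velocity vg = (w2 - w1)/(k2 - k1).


vg = (w2 - w1) / (k2 - k1)
= (9.2723e+15 - 8.2540e+15) / (6.4981e+07 - 6.0405e+07)
= 1.0183e+15 / 4.5760e+06
= 2.2253e+08 m/s

2.2253e+08
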